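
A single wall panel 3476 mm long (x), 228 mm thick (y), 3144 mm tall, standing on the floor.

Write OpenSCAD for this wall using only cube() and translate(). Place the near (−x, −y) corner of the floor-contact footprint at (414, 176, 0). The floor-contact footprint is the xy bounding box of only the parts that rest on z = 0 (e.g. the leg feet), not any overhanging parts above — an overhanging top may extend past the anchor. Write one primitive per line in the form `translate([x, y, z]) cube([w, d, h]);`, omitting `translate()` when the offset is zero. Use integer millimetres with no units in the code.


translate([414, 176, 0]) cube([3476, 228, 3144]);


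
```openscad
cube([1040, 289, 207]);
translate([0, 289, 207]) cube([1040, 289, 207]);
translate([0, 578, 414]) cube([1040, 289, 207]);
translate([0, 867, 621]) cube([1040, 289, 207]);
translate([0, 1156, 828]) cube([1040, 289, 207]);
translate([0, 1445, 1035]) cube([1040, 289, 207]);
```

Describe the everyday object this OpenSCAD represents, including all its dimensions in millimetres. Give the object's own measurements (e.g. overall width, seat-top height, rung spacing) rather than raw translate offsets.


A straight staircase of 6 solid steps. Each step is 1040 mm wide (x), 289 mm deep (y, the going) and 207 mm tall (the rise). The first step rests on the floor; each subsequent step sits one going further in +y and one rise higher in +z, directly behind and above the previous step with no overlap.


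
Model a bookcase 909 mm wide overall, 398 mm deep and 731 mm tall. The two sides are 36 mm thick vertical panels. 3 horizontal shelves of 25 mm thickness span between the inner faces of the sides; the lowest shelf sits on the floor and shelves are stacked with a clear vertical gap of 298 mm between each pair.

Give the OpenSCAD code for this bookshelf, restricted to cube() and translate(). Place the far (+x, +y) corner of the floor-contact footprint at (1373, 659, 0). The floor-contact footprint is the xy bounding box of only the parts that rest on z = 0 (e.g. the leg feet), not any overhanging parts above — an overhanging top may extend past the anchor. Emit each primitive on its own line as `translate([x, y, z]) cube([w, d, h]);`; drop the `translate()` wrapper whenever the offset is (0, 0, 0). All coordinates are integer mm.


translate([464, 261, 0]) cube([36, 398, 731]);
translate([1337, 261, 0]) cube([36, 398, 731]);
translate([500, 261, 0]) cube([837, 398, 25]);
translate([500, 261, 323]) cube([837, 398, 25]);
translate([500, 261, 646]) cube([837, 398, 25]);


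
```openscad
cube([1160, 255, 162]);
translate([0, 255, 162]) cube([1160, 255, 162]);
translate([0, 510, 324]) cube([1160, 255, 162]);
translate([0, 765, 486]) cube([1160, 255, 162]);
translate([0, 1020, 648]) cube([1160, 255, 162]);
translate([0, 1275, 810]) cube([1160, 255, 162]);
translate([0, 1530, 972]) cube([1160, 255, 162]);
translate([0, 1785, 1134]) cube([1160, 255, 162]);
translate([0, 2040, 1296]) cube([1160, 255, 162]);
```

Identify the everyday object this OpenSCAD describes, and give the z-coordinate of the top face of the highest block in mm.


A staircase. The total rise is 1458 mm.

9 identical blocks, each offset up and back from the previous — a staircase. Each step is 162 mm tall and there are 9 of them, so the total rise is 9 × 162 = 1458 mm.


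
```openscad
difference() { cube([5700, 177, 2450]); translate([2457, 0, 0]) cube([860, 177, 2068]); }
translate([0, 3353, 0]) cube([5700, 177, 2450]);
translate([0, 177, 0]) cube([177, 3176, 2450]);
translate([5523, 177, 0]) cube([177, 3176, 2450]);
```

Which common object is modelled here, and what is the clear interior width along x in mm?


A single room. The interior width is 5346 mm.

Four walls enclosing a rectangle with a door in the front wall — a room. Outside width 5700 minus two 177 mm walls gives 5346 mm.


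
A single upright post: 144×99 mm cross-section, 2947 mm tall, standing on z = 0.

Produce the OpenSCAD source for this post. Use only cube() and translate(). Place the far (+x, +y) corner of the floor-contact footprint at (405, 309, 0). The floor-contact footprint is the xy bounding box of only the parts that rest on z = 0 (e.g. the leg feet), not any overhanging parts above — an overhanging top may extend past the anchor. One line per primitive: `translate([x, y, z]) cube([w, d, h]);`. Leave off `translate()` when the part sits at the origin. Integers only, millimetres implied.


translate([261, 210, 0]) cube([144, 99, 2947]);


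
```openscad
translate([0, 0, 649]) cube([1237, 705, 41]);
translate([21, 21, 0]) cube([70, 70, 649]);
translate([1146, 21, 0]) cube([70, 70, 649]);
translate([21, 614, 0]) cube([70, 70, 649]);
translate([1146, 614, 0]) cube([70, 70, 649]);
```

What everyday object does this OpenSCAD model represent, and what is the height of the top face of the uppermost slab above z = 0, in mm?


A table. The table height is 690 mm.

A 1237×705×41 slab sits at z = 649 on four 70 mm square posts — a table. The top surface is at 649 + 41 = 690 mm.


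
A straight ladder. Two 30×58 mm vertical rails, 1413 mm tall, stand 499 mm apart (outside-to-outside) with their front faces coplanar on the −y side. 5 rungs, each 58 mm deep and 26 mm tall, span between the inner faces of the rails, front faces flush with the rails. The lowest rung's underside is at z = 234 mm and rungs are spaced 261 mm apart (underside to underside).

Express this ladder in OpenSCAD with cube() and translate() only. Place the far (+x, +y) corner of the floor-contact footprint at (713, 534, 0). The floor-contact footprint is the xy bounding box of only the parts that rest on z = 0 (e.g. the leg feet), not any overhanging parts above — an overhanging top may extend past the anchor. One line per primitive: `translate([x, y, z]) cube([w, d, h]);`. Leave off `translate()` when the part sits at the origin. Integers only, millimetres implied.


// rung span = 499 - 2*30 = 439
// rung[k] z = 234 + k*261
translate([214, 476, 0]) cube([30, 58, 1413]);
translate([683, 476, 0]) cube([30, 58, 1413]);
translate([244, 476, 234]) cube([439, 58, 26]);
translate([244, 476, 495]) cube([439, 58, 26]);
translate([244, 476, 756]) cube([439, 58, 26]);
translate([244, 476, 1017]) cube([439, 58, 26]);
translate([244, 476, 1278]) cube([439, 58, 26]);


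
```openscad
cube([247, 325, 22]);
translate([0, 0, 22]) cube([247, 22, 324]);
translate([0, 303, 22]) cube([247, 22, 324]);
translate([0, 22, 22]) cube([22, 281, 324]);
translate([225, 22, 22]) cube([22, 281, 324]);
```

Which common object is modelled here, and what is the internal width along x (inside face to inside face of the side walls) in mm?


An open box. The internal width is 203 mm.

A 247×325 base slab with four walls standing on it — an open box. The base is 247 mm wide and the walls are 22 mm thick, so the internal width is 247 − 2 × 22 = 203 mm.


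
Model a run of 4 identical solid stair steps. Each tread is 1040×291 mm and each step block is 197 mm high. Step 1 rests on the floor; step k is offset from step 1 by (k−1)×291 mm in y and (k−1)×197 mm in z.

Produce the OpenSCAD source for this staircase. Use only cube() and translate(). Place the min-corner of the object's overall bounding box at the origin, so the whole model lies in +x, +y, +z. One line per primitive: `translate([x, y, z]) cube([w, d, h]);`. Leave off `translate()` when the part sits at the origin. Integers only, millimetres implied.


cube([1040, 291, 197]);
translate([0, 291, 197]) cube([1040, 291, 197]);
translate([0, 582, 394]) cube([1040, 291, 197]);
translate([0, 873, 591]) cube([1040, 291, 197]);


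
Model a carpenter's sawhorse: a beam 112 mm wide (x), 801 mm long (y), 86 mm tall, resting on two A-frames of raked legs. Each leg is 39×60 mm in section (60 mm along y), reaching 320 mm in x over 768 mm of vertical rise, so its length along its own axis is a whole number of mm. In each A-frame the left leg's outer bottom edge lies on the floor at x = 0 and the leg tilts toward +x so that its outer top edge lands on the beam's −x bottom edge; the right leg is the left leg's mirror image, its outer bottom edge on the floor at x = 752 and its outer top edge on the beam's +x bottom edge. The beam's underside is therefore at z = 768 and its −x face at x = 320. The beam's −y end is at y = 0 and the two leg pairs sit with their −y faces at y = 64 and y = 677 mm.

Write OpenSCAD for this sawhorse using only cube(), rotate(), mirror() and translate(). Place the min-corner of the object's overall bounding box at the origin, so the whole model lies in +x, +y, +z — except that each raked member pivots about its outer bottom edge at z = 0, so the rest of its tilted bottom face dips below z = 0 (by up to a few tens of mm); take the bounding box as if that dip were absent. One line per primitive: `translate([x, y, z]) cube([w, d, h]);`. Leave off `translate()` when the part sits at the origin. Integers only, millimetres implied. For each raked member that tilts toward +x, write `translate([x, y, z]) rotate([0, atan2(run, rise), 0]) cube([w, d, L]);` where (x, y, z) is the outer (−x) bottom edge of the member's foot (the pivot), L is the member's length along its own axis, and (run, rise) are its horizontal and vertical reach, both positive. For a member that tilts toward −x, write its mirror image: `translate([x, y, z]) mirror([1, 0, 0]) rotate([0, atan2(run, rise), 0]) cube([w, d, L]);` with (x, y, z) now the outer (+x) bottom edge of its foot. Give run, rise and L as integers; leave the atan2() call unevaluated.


translate([320, 0, 768]) cube([112, 801, 86]);
translate([0, 64, 0]) rotate([0, atan2(320, 768), 0]) cube([39, 60, 832]);
translate([752, 64, 0]) mirror([1, 0, 0]) rotate([0, atan2(320, 768), 0]) cube([39, 60, 832]);
translate([0, 677, 0]) rotate([0, atan2(320, 768), 0]) cube([39, 60, 832]);
translate([752, 677, 0]) mirror([1, 0, 0]) rotate([0, atan2(320, 768), 0]) cube([39, 60, 832]);


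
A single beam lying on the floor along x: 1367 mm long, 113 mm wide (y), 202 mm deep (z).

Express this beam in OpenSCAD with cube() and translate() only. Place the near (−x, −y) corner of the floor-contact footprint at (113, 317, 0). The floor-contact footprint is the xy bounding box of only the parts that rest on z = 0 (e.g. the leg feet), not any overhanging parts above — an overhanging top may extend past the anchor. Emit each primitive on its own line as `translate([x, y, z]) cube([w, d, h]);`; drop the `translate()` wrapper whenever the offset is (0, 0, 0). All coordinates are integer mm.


translate([113, 317, 0]) cube([1367, 113, 202]);


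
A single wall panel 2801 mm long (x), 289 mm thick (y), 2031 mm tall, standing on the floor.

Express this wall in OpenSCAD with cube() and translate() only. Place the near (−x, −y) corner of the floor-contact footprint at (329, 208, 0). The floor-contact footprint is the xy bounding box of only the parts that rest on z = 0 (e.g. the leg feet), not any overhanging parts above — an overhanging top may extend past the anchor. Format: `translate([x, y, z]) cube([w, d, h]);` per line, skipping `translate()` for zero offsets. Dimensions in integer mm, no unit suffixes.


translate([329, 208, 0]) cube([2801, 289, 2031]);


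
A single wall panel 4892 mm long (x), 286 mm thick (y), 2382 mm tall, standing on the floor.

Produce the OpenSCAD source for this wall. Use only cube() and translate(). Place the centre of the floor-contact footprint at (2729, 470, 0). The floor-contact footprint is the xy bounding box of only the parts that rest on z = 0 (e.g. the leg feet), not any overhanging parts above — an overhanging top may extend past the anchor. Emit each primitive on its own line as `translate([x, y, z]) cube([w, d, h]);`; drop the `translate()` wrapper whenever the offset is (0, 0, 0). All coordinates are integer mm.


translate([283, 327, 0]) cube([4892, 286, 2382]);


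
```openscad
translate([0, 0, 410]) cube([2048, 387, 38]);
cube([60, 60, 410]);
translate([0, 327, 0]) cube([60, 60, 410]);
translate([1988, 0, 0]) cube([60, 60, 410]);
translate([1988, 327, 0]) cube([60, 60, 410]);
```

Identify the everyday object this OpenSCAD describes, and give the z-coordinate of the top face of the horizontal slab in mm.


A bench. The seat-top height is 448 mm.

A long slab on four corner posts — a bench. The slab sits at z = 410 with thickness 38, so the top is 410 + 38 = 448 mm.


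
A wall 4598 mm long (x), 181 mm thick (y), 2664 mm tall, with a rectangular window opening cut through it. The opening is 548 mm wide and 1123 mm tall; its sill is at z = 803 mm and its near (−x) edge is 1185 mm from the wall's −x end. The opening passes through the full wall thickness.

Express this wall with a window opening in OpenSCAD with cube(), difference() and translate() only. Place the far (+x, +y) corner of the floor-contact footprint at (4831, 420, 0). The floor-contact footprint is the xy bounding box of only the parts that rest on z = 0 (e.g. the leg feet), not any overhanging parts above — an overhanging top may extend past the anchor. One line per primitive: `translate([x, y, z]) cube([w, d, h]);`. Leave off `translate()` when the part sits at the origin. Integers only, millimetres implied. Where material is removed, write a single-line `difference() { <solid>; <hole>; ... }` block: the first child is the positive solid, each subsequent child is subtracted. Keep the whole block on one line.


difference() { translate([233, 239, 0]) cube([4598, 181, 2664]); translate([1418, 239, 803]) cube([548, 181, 1123]); }


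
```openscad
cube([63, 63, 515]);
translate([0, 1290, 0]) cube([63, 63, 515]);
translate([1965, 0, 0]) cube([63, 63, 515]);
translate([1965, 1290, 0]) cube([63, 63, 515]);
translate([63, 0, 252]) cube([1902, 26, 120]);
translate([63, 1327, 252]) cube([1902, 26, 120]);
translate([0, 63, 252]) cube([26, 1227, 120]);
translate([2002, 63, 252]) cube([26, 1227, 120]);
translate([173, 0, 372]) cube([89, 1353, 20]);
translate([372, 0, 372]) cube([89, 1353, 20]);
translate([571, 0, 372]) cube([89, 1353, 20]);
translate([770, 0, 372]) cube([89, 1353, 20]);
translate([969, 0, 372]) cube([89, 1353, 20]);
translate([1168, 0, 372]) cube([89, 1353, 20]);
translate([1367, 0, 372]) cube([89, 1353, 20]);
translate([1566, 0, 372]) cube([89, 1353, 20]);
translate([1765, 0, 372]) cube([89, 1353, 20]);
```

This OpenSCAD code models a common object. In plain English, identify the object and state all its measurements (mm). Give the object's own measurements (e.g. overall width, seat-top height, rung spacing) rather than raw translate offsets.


A bed frame 2028 mm long (x) by 1353 mm wide (y). Four 63×63 mm corner posts, 515 mm tall, at the corners of the footprint. Four rails of 26 mm thickness and 120 mm height run between adjacent posts with their undersides at z = 252 mm, their outer faces flush with the outside of the frame (the two x-running rails run between the posts' inner faces; the two y-running rails run between the posts' inner faces). 9 slats, each 89 mm wide (x) and 20 mm thick, lie across the top of the two x-running rails, running the full 1353 mm width of the frame in y; along x they sit between the end posts with a 110 mm gap after the −x posts and between neighbouring slats, leaving 111 mm before the +x posts.


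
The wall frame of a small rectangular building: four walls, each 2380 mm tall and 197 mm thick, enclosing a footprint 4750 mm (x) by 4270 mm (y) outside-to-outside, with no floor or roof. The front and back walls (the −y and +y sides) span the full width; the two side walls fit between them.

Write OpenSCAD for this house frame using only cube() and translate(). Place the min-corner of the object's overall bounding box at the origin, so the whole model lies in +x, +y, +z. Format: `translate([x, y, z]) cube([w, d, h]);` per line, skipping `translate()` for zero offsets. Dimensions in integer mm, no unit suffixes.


cube([4750, 197, 2380]);
translate([0, 4073, 0]) cube([4750, 197, 2380]);
translate([0, 197, 0]) cube([197, 3876, 2380]);
translate([4553, 197, 0]) cube([197, 3876, 2380]);


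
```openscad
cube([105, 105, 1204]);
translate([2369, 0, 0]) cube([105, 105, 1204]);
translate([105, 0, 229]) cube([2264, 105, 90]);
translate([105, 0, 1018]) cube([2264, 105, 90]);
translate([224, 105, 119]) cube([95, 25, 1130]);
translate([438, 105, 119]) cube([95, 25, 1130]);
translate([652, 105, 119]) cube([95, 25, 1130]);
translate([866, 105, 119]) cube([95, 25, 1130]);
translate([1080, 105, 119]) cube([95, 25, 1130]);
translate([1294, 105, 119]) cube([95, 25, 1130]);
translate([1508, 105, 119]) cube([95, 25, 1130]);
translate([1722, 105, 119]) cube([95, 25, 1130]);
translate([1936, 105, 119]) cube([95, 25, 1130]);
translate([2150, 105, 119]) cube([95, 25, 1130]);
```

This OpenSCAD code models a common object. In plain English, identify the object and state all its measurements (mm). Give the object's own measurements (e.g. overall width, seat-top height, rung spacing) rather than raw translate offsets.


A fence section. Two 105×105 mm posts, 1204 mm tall, stand on the floor with a clear span of 2264 mm between their inner faces. Two horizontal rails of 105×90 mm section span the gap between the posts with their undersides at z = 229 mm and z = 1018 mm, flush with the posts' −y face. 10 pickets, each 95 mm wide, 25 mm thick and 1130 mm tall, are fixed to the +y face of the rails with their bottoms at z = 119 mm, spaced across the span with a 119 mm gap after the −x post and between neighbouring pickets, with 124 mm left before the +x post.


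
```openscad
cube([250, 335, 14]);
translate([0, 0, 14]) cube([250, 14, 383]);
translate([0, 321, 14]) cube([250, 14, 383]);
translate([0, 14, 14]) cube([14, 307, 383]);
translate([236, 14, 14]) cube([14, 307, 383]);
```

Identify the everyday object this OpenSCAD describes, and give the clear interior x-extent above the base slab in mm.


An open box. The internal width is 222 mm.

A 250×335 base slab with four walls standing on it — an open box. The base is 250 mm wide and the walls are 14 mm thick, so the internal width is 250 − 2 × 14 = 222 mm.


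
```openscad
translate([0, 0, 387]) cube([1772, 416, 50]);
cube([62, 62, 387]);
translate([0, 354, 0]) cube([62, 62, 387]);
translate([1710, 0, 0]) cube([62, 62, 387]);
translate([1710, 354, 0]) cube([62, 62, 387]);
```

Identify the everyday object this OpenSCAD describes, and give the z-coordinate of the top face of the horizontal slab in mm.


A bench. The seat-top height is 437 mm.

A long slab on four corner posts — a bench. The slab sits at z = 387 with thickness 50, so the top is 387 + 50 = 437 mm.


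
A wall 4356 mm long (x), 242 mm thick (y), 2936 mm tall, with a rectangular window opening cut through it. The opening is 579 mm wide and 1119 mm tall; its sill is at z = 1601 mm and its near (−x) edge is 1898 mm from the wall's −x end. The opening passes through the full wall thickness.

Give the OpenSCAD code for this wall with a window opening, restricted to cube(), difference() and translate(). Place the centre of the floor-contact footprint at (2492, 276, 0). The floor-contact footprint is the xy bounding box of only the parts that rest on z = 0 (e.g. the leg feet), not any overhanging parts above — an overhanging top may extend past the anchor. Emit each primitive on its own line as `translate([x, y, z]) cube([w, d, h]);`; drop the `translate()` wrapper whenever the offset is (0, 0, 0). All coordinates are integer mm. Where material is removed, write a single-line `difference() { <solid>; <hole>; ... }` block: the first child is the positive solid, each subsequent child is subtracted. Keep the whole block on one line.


difference() { translate([314, 155, 0]) cube([4356, 242, 2936]); translate([2212, 155, 1601]) cube([579, 242, 1119]); }


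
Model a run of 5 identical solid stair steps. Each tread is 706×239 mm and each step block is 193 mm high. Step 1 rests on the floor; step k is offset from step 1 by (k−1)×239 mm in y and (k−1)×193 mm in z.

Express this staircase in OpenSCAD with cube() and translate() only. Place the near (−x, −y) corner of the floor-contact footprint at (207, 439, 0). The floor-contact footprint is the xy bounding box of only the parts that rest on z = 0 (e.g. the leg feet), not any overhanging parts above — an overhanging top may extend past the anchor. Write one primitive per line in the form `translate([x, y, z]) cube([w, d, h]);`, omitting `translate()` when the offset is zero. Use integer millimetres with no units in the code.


translate([207, 439, 0]) cube([706, 239, 193]);
translate([207, 678, 193]) cube([706, 239, 193]);
translate([207, 917, 386]) cube([706, 239, 193]);
translate([207, 1156, 579]) cube([706, 239, 193]);
translate([207, 1395, 772]) cube([706, 239, 193]);


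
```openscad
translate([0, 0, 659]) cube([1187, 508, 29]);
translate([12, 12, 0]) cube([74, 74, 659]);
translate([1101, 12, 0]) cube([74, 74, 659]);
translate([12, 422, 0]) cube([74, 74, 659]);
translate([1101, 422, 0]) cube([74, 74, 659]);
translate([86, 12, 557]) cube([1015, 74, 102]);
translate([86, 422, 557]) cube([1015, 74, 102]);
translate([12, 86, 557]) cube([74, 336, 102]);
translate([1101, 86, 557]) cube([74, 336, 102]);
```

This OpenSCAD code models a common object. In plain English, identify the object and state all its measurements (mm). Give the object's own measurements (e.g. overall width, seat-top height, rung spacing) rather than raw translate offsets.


A table: top 1187 mm (x) × 508 mm (y), 29 mm thick, upper face at z = 688 mm, on four 74×74 mm square legs, each inset 12 mm from the nearest pair of top edges from z = 0 to the bottom of the top. Four apron rails, 74 mm thick and 102 mm tall, run between adjacent legs with their top edges flush with the underside of the top and their outer faces flush with the legs' outer faces.


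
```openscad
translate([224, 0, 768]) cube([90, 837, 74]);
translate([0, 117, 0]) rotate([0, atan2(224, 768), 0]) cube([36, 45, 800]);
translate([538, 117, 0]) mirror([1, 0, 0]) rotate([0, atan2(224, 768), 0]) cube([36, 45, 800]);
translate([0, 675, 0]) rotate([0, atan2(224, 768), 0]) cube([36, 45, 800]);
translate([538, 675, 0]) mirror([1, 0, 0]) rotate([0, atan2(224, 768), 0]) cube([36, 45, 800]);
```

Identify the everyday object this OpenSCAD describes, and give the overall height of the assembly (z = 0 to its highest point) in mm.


A sawhorse. The overall height is 842 mm.

A beam across two mirrored pairs of raked legs — a sawhorse. The beam's underside is at z = 768 (matching the legs' vertical rise in atan2(224, 768)) and the beam is 74 mm tall, so its top is at 768 + 74 = 842 mm. The raked legs top out at the beam's underside, so that is the highest point.


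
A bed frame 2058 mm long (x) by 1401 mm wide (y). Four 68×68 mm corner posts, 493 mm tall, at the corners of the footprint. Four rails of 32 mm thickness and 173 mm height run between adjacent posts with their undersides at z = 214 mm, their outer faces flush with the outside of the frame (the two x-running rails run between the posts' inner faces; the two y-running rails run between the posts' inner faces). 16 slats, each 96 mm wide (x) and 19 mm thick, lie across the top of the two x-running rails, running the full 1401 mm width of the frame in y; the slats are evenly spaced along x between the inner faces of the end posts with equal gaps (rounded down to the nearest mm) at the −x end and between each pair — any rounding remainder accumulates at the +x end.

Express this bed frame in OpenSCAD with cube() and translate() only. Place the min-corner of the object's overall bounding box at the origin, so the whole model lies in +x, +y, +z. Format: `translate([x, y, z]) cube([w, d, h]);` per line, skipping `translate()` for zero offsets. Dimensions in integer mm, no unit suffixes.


cube([68, 68, 493]);
translate([0, 1333, 0]) cube([68, 68, 493]);
translate([1990, 0, 0]) cube([68, 68, 493]);
translate([1990, 1333, 0]) cube([68, 68, 493]);
translate([68, 0, 214]) cube([1922, 32, 173]);
translate([68, 1369, 214]) cube([1922, 32, 173]);
translate([0, 68, 214]) cube([32, 1265, 173]);
translate([2026, 68, 214]) cube([32, 1265, 173]);
translate([90, 0, 387]) cube([96, 1401, 19]);
translate([208, 0, 387]) cube([96, 1401, 19]);
translate([326, 0, 387]) cube([96, 1401, 19]);
translate([444, 0, 387]) cube([96, 1401, 19]);
translate([562, 0, 387]) cube([96, 1401, 19]);
translate([680, 0, 387]) cube([96, 1401, 19]);
translate([798, 0, 387]) cube([96, 1401, 19]);
translate([916, 0, 387]) cube([96, 1401, 19]);
translate([1034, 0, 387]) cube([96, 1401, 19]);
translate([1152, 0, 387]) cube([96, 1401, 19]);
translate([1270, 0, 387]) cube([96, 1401, 19]);
translate([1388, 0, 387]) cube([96, 1401, 19]);
translate([1506, 0, 387]) cube([96, 1401, 19]);
translate([1624, 0, 387]) cube([96, 1401, 19]);
translate([1742, 0, 387]) cube([96, 1401, 19]);
translate([1860, 0, 387]) cube([96, 1401, 19]);


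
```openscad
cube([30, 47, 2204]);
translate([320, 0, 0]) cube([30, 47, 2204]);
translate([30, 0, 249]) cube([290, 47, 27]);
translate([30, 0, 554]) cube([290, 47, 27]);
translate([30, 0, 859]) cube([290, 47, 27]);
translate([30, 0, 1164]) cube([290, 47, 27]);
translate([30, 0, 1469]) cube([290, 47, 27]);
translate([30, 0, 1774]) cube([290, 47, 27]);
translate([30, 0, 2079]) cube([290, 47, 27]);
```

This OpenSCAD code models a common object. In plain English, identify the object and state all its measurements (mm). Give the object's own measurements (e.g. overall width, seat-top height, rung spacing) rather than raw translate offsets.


A straight ladder. Two 30×47 mm vertical rails, 2204 mm tall, stand 350 mm apart (outside-to-outside) with their front faces coplanar on the −y side. 7 rungs, each 47 mm deep and 27 mm tall, span between the inner faces of the rails, front faces flush with the rails. The lowest rung's underside is at z = 249 mm and rungs are spaced 305 mm apart (underside to underside).


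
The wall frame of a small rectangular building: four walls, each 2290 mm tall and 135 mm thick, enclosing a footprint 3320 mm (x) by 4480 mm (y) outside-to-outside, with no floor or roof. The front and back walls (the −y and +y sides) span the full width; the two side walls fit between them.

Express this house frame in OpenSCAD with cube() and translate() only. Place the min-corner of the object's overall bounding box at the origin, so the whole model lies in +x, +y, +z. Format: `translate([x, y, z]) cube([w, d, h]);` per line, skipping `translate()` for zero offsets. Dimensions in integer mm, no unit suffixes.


cube([3320, 135, 2290]);
translate([0, 4345, 0]) cube([3320, 135, 2290]);
translate([0, 135, 0]) cube([135, 4210, 2290]);
translate([3185, 135, 0]) cube([135, 4210, 2290]);


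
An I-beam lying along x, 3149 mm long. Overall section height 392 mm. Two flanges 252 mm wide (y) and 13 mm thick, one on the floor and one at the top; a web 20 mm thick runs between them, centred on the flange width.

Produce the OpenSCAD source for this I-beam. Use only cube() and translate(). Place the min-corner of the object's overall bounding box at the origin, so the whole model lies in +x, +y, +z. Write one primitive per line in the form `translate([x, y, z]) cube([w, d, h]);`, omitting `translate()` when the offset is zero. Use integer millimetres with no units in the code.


cube([3149, 252, 13]);
translate([0, 116, 13]) cube([3149, 20, 366]);
translate([0, 0, 379]) cube([3149, 252, 13]);


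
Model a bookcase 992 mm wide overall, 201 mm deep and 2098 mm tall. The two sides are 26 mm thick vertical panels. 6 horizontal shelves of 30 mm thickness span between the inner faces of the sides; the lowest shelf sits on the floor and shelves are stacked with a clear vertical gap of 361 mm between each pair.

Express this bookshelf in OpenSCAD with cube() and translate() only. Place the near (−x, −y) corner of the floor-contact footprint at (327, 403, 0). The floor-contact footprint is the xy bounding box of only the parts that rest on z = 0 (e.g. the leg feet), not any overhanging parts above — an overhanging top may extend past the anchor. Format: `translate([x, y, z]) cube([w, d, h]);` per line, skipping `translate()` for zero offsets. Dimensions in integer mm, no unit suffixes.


translate([327, 403, 0]) cube([26, 201, 2098]);
translate([1293, 403, 0]) cube([26, 201, 2098]);
translate([353, 403, 0]) cube([940, 201, 30]);
translate([353, 403, 391]) cube([940, 201, 30]);
translate([353, 403, 782]) cube([940, 201, 30]);
translate([353, 403, 1173]) cube([940, 201, 30]);
translate([353, 403, 1564]) cube([940, 201, 30]);
translate([353, 403, 1955]) cube([940, 201, 30]);


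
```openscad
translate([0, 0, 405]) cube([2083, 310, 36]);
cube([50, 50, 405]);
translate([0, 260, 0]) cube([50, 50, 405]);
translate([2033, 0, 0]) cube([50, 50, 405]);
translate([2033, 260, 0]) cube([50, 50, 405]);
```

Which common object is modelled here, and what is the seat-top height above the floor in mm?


A bench. The seat-top height is 441 mm.

A long slab on four corner posts — a bench. The slab sits at z = 405 with thickness 36, so the top is 405 + 36 = 441 mm.


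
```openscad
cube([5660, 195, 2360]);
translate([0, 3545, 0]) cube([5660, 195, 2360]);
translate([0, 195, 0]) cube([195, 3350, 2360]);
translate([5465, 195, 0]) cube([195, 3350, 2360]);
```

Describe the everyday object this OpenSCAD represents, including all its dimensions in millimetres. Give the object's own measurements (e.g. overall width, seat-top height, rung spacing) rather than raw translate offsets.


The wall frame of a small rectangular building: four walls, each 2360 mm tall and 195 mm thick, enclosing a footprint 5660 mm (x) by 3740 mm (y) outside-to-outside, with no floor or roof. The front and back walls (the −y and +y sides) span the full width; the two side walls fit between them.


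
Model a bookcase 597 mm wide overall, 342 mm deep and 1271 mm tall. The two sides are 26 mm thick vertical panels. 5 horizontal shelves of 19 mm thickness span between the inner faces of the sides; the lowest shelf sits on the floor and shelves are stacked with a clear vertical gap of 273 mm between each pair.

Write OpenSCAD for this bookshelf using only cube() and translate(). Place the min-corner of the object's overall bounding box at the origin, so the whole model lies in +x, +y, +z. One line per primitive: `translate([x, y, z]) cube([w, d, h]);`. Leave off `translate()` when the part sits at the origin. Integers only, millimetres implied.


cube([26, 342, 1271]);
translate([571, 0, 0]) cube([26, 342, 1271]);
translate([26, 0, 0]) cube([545, 342, 19]);
translate([26, 0, 292]) cube([545, 342, 19]);
translate([26, 0, 584]) cube([545, 342, 19]);
translate([26, 0, 876]) cube([545, 342, 19]);
translate([26, 0, 1168]) cube([545, 342, 19]);


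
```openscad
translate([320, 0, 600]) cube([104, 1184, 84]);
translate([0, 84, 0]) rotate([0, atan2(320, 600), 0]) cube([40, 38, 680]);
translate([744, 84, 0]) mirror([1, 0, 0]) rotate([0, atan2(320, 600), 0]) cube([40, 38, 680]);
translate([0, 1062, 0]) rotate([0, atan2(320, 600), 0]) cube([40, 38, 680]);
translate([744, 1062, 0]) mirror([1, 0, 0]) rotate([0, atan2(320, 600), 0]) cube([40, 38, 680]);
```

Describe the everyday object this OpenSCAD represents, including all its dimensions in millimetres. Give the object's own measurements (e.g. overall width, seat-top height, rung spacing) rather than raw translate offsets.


A sawhorse. A 104×1184×84 mm beam (x, y, z) sits on two A-frame leg pairs. Each pair is two raked legs of 40×38 mm section (38 mm along y) splaying symmetrically in x. Each leg rises 600 mm vertically over 320 mm of horizontal reach and is 680 mm long along its own axis. Every leg's outer bottom edge rests on the floor and its outer top edge meets a bottom edge of the beam — the left legs (tilting toward +x) meet the beam's −x bottom edge, the right legs (their mirror images, tilting toward −x) meet its +x bottom edge — so the leg tops tuck under the beam, the beam's underside is 600 mm above the floor, and the feet are 744 mm apart outside-to-outside with the beam centred between them. The two leg pairs are set in 84 mm from either end of the beam.


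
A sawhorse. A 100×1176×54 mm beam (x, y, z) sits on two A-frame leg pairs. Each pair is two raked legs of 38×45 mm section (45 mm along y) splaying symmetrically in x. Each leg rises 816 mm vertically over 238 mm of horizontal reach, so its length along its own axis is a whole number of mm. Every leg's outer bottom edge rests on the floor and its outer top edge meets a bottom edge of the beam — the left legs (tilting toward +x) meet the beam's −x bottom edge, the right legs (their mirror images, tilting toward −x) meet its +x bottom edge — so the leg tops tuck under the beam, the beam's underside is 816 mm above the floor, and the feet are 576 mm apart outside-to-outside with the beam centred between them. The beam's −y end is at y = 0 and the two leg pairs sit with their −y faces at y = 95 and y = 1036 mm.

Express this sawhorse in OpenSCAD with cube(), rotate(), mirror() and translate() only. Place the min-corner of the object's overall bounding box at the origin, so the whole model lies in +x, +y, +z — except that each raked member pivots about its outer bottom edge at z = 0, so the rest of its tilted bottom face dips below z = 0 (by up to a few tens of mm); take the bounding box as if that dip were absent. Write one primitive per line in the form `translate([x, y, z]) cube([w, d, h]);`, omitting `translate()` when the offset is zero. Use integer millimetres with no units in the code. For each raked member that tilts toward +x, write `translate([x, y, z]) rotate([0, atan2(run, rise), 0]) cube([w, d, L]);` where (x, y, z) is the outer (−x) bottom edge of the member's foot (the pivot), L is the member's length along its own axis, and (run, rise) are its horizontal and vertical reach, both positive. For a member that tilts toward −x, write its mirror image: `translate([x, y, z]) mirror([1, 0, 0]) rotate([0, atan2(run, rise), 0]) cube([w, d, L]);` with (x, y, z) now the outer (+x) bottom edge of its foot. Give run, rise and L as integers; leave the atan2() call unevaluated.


translate([238, 0, 816]) cube([100, 1176, 54]);
translate([0, 95, 0]) rotate([0, atan2(238, 816), 0]) cube([38, 45, 850]);
translate([576, 95, 0]) mirror([1, 0, 0]) rotate([0, atan2(238, 816), 0]) cube([38, 45, 850]);
translate([0, 1036, 0]) rotate([0, atan2(238, 816), 0]) cube([38, 45, 850]);
translate([576, 1036, 0]) mirror([1, 0, 0]) rotate([0, atan2(238, 816), 0]) cube([38, 45, 850]);


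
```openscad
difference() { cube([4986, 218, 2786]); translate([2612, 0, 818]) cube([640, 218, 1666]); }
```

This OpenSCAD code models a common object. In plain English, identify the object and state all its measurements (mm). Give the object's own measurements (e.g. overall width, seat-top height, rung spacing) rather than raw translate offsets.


A wall 4986 mm long (x), 218 mm thick (y), 2786 mm tall, with a rectangular window opening cut through it. The opening is 640 mm wide and 1666 mm tall; its sill is at z = 818 mm and its near (−x) edge is 2612 mm from the wall's −x end. The opening passes through the full wall thickness.


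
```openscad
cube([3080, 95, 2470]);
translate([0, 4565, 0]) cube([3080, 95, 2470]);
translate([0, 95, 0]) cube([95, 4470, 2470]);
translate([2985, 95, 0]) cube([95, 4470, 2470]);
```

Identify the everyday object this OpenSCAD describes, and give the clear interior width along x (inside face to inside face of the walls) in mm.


A house (or room) frame. The interior width is 2890 mm.

Four 2470 mm walls enclosing a rectangle with no floor or roof — a room or house frame. Outside width is 3080 mm and wall thickness is 95 mm, so the interior width is 3080 − 2 × 95 = 2890 mm.


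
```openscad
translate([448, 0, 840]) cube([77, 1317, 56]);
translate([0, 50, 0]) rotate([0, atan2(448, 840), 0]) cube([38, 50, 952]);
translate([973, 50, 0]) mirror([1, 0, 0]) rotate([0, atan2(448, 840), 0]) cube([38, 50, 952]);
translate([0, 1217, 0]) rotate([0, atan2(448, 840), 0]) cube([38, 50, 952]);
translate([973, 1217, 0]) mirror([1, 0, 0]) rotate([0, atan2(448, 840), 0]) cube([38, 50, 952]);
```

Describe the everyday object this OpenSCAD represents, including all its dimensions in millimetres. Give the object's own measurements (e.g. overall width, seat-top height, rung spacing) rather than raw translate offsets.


A sawhorse. A 77×1317×56 mm beam (x, y, z) sits on two A-frame leg pairs. Each pair is two raked legs of 38×50 mm section (50 mm along y) splaying symmetrically in x. Each leg rises 840 mm vertically over 448 mm of horizontal reach and is 952 mm long along its own axis. Every leg's outer bottom edge rests on the floor and its outer top edge meets a bottom edge of the beam — the left legs (tilting toward +x) meet the beam's −x bottom edge, the right legs (their mirror images, tilting toward −x) meet its +x bottom edge — so the leg tops tuck under the beam, the beam's underside is 840 mm above the floor, and the feet are 973 mm apart outside-to-outside with the beam centred between them. The two leg pairs are set in 50 mm from either end of the beam.


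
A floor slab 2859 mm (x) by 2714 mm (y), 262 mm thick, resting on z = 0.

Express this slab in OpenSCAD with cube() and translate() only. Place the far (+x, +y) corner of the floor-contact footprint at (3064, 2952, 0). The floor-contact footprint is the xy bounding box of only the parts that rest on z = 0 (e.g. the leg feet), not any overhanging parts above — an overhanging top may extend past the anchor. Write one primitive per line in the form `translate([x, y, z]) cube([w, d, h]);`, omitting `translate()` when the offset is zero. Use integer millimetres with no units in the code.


translate([205, 238, 0]) cube([2859, 2714, 262]);


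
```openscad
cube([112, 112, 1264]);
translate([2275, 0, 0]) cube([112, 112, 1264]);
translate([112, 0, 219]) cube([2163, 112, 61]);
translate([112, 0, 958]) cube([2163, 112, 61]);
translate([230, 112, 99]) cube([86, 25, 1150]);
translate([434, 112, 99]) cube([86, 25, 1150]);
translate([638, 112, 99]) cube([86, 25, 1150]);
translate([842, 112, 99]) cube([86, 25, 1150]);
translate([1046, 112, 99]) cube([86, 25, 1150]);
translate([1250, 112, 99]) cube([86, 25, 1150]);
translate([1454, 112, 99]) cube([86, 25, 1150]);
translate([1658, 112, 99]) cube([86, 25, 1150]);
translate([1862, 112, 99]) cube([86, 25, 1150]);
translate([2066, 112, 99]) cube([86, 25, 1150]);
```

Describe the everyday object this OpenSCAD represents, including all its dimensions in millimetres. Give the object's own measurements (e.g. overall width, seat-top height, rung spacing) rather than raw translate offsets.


A fence section. Two 112×112 mm posts, 1264 mm tall, stand on the floor with a clear span of 2163 mm between their inner faces. Two horizontal rails of 112×61 mm section span the gap between the posts with their undersides at z = 219 mm and z = 958 mm, flush with the posts' −y face. 10 pickets, each 86 mm wide, 25 mm thick and 1150 mm tall, are fixed to the +y face of the rails with their bottoms at z = 99 mm, spaced across the span with a 118 mm gap after the −x post and between neighbouring pickets, with 123 mm left before the +x post.


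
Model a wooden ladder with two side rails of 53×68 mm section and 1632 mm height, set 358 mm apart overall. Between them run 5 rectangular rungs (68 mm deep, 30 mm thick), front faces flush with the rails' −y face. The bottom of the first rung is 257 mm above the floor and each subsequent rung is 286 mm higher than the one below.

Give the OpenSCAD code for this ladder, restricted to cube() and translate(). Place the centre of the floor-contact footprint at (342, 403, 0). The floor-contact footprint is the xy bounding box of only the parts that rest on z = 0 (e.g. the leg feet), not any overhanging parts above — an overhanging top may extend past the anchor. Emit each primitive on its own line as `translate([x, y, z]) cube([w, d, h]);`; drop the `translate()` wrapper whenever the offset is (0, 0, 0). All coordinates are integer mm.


// rung span = 358 - 2*53 = 252
// rung[k] z = 257 + k*286
translate([163, 369, 0]) cube([53, 68, 1632]);
translate([468, 369, 0]) cube([53, 68, 1632]);
translate([216, 369, 257]) cube([252, 68, 30]);
translate([216, 369, 543]) cube([252, 68, 30]);
translate([216, 369, 829]) cube([252, 68, 30]);
translate([216, 369, 1115]) cube([252, 68, 30]);
translate([216, 369, 1401]) cube([252, 68, 30]);
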